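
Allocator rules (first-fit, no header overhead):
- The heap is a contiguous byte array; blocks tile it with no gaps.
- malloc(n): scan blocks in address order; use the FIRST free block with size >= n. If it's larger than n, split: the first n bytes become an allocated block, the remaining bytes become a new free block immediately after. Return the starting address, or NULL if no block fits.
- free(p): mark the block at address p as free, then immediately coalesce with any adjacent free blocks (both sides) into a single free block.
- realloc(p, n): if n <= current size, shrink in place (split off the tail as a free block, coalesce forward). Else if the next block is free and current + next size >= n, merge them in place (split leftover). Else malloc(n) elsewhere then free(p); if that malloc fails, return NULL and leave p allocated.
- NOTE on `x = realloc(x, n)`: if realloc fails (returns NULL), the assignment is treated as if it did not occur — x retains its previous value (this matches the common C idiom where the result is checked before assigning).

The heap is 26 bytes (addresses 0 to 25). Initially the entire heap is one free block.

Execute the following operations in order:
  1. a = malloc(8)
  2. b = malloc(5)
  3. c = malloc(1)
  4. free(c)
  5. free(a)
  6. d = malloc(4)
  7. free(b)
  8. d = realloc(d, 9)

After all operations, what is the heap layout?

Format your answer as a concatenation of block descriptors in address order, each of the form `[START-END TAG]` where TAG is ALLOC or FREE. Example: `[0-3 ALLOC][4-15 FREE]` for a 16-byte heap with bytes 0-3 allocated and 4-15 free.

Op 1: a = malloc(8) -> a = 0; heap: [0-7 ALLOC][8-25 FREE]
Op 2: b = malloc(5) -> b = 8; heap: [0-7 ALLOC][8-12 ALLOC][13-25 FREE]
Op 3: c = malloc(1) -> c = 13; heap: [0-7 ALLOC][8-12 ALLOC][13-13 ALLOC][14-25 FREE]
Op 4: free(c) -> (freed c); heap: [0-7 ALLOC][8-12 ALLOC][13-25 FREE]
Op 5: free(a) -> (freed a); heap: [0-7 FREE][8-12 ALLOC][13-25 FREE]
Op 6: d = malloc(4) -> d = 0; heap: [0-3 ALLOC][4-7 FREE][8-12 ALLOC][13-25 FREE]
Op 7: free(b) -> (freed b); heap: [0-3 ALLOC][4-25 FREE]
Op 8: d = realloc(d, 9) -> d = 0; heap: [0-8 ALLOC][9-25 FREE]

Answer: [0-8 ALLOC][9-25 FREE]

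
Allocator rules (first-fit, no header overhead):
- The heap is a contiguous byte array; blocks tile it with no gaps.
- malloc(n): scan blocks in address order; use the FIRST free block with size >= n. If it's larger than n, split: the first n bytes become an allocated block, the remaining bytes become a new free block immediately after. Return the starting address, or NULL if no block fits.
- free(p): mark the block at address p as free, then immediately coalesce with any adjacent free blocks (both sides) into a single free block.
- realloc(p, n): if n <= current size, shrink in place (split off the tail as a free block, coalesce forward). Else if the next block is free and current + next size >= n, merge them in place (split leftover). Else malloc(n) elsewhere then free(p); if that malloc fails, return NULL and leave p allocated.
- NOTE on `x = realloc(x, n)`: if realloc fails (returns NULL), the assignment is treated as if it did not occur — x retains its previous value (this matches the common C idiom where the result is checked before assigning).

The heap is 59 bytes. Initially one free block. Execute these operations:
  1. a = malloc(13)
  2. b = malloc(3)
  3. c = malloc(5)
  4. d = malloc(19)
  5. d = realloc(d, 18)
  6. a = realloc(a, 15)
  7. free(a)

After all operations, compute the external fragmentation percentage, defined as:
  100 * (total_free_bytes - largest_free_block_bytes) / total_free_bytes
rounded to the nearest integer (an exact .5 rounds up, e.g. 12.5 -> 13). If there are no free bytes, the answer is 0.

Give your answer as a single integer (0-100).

Op 1: a = malloc(13) -> a = 0; heap: [0-12 ALLOC][13-58 FREE]
Op 2: b = malloc(3) -> b = 13; heap: [0-12 ALLOC][13-15 ALLOC][16-58 FREE]
Op 3: c = malloc(5) -> c = 16; heap: [0-12 ALLOC][13-15 ALLOC][16-20 ALLOC][21-58 FREE]
Op 4: d = malloc(19) -> d = 21; heap: [0-12 ALLOC][13-15 ALLOC][16-20 ALLOC][21-39 ALLOC][40-58 FREE]
Op 5: d = realloc(d, 18) -> d = 21; heap: [0-12 ALLOC][13-15 ALLOC][16-20 ALLOC][21-38 ALLOC][39-58 FREE]
Op 6: a = realloc(a, 15) -> a = 39; heap: [0-12 FREE][13-15 ALLOC][16-20 ALLOC][21-38 ALLOC][39-53 ALLOC][54-58 FREE]
Op 7: free(a) -> (freed a); heap: [0-12 FREE][13-15 ALLOC][16-20 ALLOC][21-38 ALLOC][39-58 FREE]
Free blocks: [13 20] total_free=33 largest=20 -> 100*(33-20)/33 = 1300/33 ≈ 39.394 -> rounds to 39

Answer: 39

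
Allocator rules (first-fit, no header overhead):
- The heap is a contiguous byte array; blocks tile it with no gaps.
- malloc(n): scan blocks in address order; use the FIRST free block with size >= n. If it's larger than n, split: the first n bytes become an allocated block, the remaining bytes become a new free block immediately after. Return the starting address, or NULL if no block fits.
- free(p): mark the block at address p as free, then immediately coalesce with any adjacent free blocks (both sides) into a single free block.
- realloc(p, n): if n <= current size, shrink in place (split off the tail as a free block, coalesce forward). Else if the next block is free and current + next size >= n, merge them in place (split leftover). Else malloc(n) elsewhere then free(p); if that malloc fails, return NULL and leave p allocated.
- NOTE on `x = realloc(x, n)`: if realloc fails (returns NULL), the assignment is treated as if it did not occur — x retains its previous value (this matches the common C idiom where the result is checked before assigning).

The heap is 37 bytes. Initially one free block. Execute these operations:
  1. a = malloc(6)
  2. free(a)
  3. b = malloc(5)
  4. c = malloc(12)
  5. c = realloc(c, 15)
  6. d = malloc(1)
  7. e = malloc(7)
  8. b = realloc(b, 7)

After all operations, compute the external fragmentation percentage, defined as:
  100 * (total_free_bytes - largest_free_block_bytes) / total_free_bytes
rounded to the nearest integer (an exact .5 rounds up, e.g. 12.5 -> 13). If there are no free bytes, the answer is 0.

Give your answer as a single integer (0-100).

Op 1: a = malloc(6) -> a = 0; heap: [0-5 ALLOC][6-36 FREE]
Op 2: free(a) -> (freed a); heap: [0-36 FREE]
Op 3: b = malloc(5) -> b = 0; heap: [0-4 ALLOC][5-36 FREE]
Op 4: c = malloc(12) -> c = 5; heap: [0-4 ALLOC][5-16 ALLOC][17-36 FREE]
Op 5: c = realloc(c, 15) -> c = 5; heap: [0-4 ALLOC][5-19 ALLOC][20-36 FREE]
Op 6: d = malloc(1) -> d = 20; heap: [0-4 ALLOC][5-19 ALLOC][20-20 ALLOC][21-36 FREE]
Op 7: e = malloc(7) -> e = 21; heap: [0-4 ALLOC][5-19 ALLOC][20-20 ALLOC][21-27 ALLOC][28-36 FREE]
Op 8: b = realloc(b, 7) -> b = 28; heap: [0-4 FREE][5-19 ALLOC][20-20 ALLOC][21-27 ALLOC][28-34 ALLOC][35-36 FREE]
Free blocks: [5 2] total_free=7 largest=5 -> 100*(7-5)/7 = 200/7 ≈ 28.571 -> rounds to 29

Answer: 29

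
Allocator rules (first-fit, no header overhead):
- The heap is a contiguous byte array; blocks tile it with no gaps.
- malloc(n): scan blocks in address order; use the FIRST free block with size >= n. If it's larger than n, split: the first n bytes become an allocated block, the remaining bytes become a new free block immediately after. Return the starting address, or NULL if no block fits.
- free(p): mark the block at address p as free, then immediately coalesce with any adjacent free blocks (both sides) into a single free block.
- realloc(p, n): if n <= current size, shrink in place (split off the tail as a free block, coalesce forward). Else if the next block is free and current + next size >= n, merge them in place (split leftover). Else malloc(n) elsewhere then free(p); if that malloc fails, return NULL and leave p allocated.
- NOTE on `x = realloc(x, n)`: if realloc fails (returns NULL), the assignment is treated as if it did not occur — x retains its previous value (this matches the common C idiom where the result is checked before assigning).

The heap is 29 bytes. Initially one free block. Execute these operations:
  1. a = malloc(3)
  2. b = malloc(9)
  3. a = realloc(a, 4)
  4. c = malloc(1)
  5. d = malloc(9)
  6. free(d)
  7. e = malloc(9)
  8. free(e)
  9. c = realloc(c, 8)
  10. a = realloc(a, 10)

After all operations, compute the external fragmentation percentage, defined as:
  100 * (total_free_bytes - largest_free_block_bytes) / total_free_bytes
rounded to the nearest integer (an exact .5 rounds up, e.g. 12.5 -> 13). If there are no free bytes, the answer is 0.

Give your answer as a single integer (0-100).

Answer: 38

Derivation:
Op 1: a = malloc(3) -> a = 0; heap: [0-2 ALLOC][3-28 FREE]
Op 2: b = malloc(9) -> b = 3; heap: [0-2 ALLOC][3-11 ALLOC][12-28 FREE]
Op 3: a = realloc(a, 4) -> a = 12; heap: [0-2 FREE][3-11 ALLOC][12-15 ALLOC][16-28 FREE]
Op 4: c = malloc(1) -> c = 0; heap: [0-0 ALLOC][1-2 FREE][3-11 ALLOC][12-15 ALLOC][16-28 FREE]
Op 5: d = malloc(9) -> d = 16; heap: [0-0 ALLOC][1-2 FREE][3-11 ALLOC][12-15 ALLOC][16-24 ALLOC][25-28 FREE]
Op 6: free(d) -> (freed d); heap: [0-0 ALLOC][1-2 FREE][3-11 ALLOC][12-15 ALLOC][16-28 FREE]
Op 7: e = malloc(9) -> e = 16; heap: [0-0 ALLOC][1-2 FREE][3-11 ALLOC][12-15 ALLOC][16-24 ALLOC][25-28 FREE]
Op 8: free(e) -> (freed e); heap: [0-0 ALLOC][1-2 FREE][3-11 ALLOC][12-15 ALLOC][16-28 FREE]
Op 9: c = realloc(c, 8) -> c = 16; heap: [0-2 FREE][3-11 ALLOC][12-15 ALLOC][16-23 ALLOC][24-28 FREE]
Op 10: a = realloc(a, 10) -> NULL (a unchanged); heap: [0-2 FREE][3-11 ALLOC][12-15 ALLOC][16-23 ALLOC][24-28 FREE]
Free blocks: [3 5] total_free=8 largest=5 -> 100*(8-5)/8 = 300/8 = 37.5 -> rounds to 38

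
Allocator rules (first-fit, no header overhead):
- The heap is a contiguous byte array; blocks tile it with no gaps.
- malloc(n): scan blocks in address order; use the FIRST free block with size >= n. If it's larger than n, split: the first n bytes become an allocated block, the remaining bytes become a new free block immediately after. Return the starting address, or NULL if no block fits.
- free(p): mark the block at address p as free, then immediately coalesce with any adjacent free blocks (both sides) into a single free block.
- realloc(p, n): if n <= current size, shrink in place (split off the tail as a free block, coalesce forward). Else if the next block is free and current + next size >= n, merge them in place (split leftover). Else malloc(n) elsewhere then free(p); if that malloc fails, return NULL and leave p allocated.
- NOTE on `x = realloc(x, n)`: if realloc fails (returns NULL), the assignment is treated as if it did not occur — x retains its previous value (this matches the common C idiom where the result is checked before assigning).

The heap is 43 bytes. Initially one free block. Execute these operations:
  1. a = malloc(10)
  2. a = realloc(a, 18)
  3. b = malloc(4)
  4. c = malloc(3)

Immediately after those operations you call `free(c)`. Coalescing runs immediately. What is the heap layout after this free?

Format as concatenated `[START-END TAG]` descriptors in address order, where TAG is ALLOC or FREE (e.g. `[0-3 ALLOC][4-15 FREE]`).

Op 1: a = malloc(10) -> a = 0; heap: [0-9 ALLOC][10-42 FREE]
Op 2: a = realloc(a, 18) -> a = 0; heap: [0-17 ALLOC][18-42 FREE]
Op 3: b = malloc(4) -> b = 18; heap: [0-17 ALLOC][18-21 ALLOC][22-42 FREE]
Op 4: c = malloc(3) -> c = 22; heap: [0-17 ALLOC][18-21 ALLOC][22-24 ALLOC][25-42 FREE]
free(c): c = 22 -> block [22-24 ALLOC]; mark free, coalesce with adjacent free neighbors -> [0-17 ALLOC][18-21 ALLOC][22-42 FREE]

Answer: [0-17 ALLOC][18-21 ALLOC][22-42 FREE]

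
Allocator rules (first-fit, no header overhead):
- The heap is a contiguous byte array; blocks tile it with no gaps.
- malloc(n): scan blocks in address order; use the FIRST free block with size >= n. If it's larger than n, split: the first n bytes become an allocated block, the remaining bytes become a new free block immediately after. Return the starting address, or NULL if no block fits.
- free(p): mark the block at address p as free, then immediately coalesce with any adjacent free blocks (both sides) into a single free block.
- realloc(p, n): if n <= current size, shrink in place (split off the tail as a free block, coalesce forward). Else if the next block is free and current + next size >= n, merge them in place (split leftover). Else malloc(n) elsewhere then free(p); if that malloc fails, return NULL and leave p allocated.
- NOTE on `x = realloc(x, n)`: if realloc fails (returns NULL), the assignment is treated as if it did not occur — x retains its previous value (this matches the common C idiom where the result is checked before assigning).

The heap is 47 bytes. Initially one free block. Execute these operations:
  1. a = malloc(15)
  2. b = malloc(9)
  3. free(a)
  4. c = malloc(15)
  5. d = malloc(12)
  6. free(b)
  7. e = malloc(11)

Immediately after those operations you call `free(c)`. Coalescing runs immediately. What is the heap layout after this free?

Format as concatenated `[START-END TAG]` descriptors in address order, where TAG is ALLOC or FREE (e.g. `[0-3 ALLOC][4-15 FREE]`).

Op 1: a = malloc(15) -> a = 0; heap: [0-14 ALLOC][15-46 FREE]
Op 2: b = malloc(9) -> b = 15; heap: [0-14 ALLOC][15-23 ALLOC][24-46 FREE]
Op 3: free(a) -> (freed a); heap: [0-14 FREE][15-23 ALLOC][24-46 FREE]
Op 4: c = malloc(15) -> c = 0; heap: [0-14 ALLOC][15-23 ALLOC][24-46 FREE]
Op 5: d = malloc(12) -> d = 24; heap: [0-14 ALLOC][15-23 ALLOC][24-35 ALLOC][36-46 FREE]
Op 6: free(b) -> (freed b); heap: [0-14 ALLOC][15-23 FREE][24-35 ALLOC][36-46 FREE]
Op 7: e = malloc(11) -> e = 36; heap: [0-14 ALLOC][15-23 FREE][24-35 ALLOC][36-46 ALLOC]
free(c): c = 0 -> block [0-14 ALLOC]; mark free, coalesce with adjacent free neighbors -> [0-23 FREE][24-35 ALLOC][36-46 ALLOC]

Answer: [0-23 FREE][24-35 ALLOC][36-46 ALLOC]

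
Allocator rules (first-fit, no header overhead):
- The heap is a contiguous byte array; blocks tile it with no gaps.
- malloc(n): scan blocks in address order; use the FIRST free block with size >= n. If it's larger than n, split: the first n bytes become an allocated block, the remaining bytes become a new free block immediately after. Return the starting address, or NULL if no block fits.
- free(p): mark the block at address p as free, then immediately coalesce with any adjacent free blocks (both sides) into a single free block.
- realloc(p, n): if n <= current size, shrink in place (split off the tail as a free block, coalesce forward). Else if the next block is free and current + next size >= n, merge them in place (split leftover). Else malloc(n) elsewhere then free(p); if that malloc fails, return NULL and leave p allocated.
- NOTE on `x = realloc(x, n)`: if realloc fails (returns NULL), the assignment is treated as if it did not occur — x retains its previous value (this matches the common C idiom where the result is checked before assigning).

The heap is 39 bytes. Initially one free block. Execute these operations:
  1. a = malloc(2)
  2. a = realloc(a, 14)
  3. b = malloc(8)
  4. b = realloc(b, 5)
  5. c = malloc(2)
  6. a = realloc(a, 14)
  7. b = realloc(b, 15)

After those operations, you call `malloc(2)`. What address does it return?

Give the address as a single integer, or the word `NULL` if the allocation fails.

Answer: 14

Derivation:
Op 1: a = malloc(2) -> a = 0; heap: [0-1 ALLOC][2-38 FREE]
Op 2: a = realloc(a, 14) -> a = 0; heap: [0-13 ALLOC][14-38 FREE]
Op 3: b = malloc(8) -> b = 14; heap: [0-13 ALLOC][14-21 ALLOC][22-38 FREE]
Op 4: b = realloc(b, 5) -> b = 14; heap: [0-13 ALLOC][14-18 ALLOC][19-38 FREE]
Op 5: c = malloc(2) -> c = 19; heap: [0-13 ALLOC][14-18 ALLOC][19-20 ALLOC][21-38 FREE]
Op 6: a = realloc(a, 14) -> a = 0; heap: [0-13 ALLOC][14-18 ALLOC][19-20 ALLOC][21-38 FREE]
Op 7: b = realloc(b, 15) -> b = 21; heap: [0-13 ALLOC][14-18 FREE][19-20 ALLOC][21-35 ALLOC][36-38 FREE]
malloc(2): first-fit scan over [0-13 ALLOC][14-18 FREE][19-20 ALLOC][21-35 ALLOC][36-38 FREE] -> 14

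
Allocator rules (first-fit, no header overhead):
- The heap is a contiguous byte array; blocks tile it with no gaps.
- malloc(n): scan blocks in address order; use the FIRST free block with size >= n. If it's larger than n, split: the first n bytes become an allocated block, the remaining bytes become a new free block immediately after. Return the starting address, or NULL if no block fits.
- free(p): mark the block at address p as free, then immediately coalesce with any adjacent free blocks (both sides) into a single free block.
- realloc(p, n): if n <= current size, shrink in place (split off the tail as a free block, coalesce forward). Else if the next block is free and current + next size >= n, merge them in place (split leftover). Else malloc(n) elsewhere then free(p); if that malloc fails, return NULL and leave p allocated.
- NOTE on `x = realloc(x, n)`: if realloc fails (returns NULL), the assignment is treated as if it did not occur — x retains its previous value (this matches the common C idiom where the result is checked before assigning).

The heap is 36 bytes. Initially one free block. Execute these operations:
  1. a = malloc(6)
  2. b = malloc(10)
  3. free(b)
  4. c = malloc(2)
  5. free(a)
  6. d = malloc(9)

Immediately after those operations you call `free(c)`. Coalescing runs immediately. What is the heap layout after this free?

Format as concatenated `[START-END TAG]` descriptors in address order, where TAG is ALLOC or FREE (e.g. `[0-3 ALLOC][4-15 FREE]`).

Answer: [0-7 FREE][8-16 ALLOC][17-35 FREE]

Derivation:
Op 1: a = malloc(6) -> a = 0; heap: [0-5 ALLOC][6-35 FREE]
Op 2: b = malloc(10) -> b = 6; heap: [0-5 ALLOC][6-15 ALLOC][16-35 FREE]
Op 3: free(b) -> (freed b); heap: [0-5 ALLOC][6-35 FREE]
Op 4: c = malloc(2) -> c = 6; heap: [0-5 ALLOC][6-7 ALLOC][8-35 FREE]
Op 5: free(a) -> (freed a); heap: [0-5 FREE][6-7 ALLOC][8-35 FREE]
Op 6: d = malloc(9) -> d = 8; heap: [0-5 FREE][6-7 ALLOC][8-16 ALLOC][17-35 FREE]
free(c): c = 6 -> block [6-7 ALLOC]; mark free, coalesce with adjacent free neighbors -> [0-7 FREE][8-16 ALLOC][17-35 FREE]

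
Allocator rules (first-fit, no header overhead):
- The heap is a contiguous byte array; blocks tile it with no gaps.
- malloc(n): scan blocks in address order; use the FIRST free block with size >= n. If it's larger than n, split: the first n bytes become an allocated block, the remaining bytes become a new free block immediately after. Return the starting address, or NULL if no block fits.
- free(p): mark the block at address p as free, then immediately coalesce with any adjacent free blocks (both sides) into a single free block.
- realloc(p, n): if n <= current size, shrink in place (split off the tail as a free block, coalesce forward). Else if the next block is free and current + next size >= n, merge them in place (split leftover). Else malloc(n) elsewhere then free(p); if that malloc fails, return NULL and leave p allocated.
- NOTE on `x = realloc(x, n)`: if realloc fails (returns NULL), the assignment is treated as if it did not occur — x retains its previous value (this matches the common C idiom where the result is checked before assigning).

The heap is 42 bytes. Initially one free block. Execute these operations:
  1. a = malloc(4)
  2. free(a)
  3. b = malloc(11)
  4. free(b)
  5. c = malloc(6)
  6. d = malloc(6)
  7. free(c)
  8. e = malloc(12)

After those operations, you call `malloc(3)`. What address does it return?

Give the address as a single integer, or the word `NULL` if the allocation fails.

Op 1: a = malloc(4) -> a = 0; heap: [0-3 ALLOC][4-41 FREE]
Op 2: free(a) -> (freed a); heap: [0-41 FREE]
Op 3: b = malloc(11) -> b = 0; heap: [0-10 ALLOC][11-41 FREE]
Op 4: free(b) -> (freed b); heap: [0-41 FREE]
Op 5: c = malloc(6) -> c = 0; heap: [0-5 ALLOC][6-41 FREE]
Op 6: d = malloc(6) -> d = 6; heap: [0-5 ALLOC][6-11 ALLOC][12-41 FREE]
Op 7: free(c) -> (freed c); heap: [0-5 FREE][6-11 ALLOC][12-41 FREE]
Op 8: e = malloc(12) -> e = 12; heap: [0-5 FREE][6-11 ALLOC][12-23 ALLOC][24-41 FREE]
malloc(3): first-fit scan over [0-5 FREE][6-11 ALLOC][12-23 ALLOC][24-41 FREE] -> 0

Answer: 0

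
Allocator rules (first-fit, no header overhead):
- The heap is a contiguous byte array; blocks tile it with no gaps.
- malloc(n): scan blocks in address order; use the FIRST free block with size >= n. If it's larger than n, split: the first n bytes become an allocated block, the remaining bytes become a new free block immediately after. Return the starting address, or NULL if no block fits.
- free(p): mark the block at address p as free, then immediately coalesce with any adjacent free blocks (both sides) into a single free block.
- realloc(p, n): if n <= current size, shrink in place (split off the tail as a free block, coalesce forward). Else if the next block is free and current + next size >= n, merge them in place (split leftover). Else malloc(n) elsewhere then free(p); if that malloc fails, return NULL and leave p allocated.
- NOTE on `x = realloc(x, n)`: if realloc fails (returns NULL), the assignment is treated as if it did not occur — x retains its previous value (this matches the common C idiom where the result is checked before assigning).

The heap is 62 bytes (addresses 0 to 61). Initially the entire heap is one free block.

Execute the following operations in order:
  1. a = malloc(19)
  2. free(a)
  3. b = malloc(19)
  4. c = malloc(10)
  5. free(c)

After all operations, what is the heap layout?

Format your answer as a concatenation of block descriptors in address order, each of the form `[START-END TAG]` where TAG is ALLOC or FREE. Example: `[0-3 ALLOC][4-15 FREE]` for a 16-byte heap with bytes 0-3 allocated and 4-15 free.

Answer: [0-18 ALLOC][19-61 FREE]

Derivation:
Op 1: a = malloc(19) -> a = 0; heap: [0-18 ALLOC][19-61 FREE]
Op 2: free(a) -> (freed a); heap: [0-61 FREE]
Op 3: b = malloc(19) -> b = 0; heap: [0-18 ALLOC][19-61 FREE]
Op 4: c = malloc(10) -> c = 19; heap: [0-18 ALLOC][19-28 ALLOC][29-61 FREE]
Op 5: free(c) -> (freed c); heap: [0-18 ALLOC][19-61 FREE]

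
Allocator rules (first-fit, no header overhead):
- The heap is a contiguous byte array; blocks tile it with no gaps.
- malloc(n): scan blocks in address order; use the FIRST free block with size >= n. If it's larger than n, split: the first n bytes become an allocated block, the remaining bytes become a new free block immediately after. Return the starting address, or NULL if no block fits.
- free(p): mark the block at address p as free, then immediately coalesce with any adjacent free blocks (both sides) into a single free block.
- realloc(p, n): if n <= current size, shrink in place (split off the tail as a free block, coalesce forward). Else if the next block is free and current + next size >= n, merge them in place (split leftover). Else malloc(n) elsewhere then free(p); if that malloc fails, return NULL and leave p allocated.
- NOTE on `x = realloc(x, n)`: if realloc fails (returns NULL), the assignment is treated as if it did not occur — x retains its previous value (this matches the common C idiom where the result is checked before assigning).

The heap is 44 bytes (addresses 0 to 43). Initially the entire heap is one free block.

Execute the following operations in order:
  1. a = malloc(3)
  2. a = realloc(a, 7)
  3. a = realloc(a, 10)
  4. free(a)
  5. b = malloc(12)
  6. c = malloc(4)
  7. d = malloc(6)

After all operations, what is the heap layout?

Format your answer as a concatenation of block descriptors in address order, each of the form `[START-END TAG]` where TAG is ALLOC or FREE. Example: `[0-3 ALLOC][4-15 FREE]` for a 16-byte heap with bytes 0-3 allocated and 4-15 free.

Answer: [0-11 ALLOC][12-15 ALLOC][16-21 ALLOC][22-43 FREE]

Derivation:
Op 1: a = malloc(3) -> a = 0; heap: [0-2 ALLOC][3-43 FREE]
Op 2: a = realloc(a, 7) -> a = 0; heap: [0-6 ALLOC][7-43 FREE]
Op 3: a = realloc(a, 10) -> a = 0; heap: [0-9 ALLOC][10-43 FREE]
Op 4: free(a) -> (freed a); heap: [0-43 FREE]
Op 5: b = malloc(12) -> b = 0; heap: [0-11 ALLOC][12-43 FREE]
Op 6: c = malloc(4) -> c = 12; heap: [0-11 ALLOC][12-15 ALLOC][16-43 FREE]
Op 7: d = malloc(6) -> d = 16; heap: [0-11 ALLOC][12-15 ALLOC][16-21 ALLOC][22-43 FREE]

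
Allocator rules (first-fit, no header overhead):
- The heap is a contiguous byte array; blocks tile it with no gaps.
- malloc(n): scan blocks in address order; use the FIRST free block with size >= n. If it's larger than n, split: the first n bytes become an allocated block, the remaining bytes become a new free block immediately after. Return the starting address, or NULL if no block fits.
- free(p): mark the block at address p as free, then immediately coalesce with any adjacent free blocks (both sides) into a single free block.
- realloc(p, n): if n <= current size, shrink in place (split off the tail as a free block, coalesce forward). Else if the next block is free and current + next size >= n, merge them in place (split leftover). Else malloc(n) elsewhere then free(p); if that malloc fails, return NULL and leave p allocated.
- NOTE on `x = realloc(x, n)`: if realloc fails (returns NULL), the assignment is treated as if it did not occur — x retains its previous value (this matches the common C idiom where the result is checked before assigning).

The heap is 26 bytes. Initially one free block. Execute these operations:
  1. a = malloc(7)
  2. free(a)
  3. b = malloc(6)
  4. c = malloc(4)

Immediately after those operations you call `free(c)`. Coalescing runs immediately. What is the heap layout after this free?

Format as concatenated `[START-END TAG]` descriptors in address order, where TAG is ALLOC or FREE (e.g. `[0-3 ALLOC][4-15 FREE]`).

Op 1: a = malloc(7) -> a = 0; heap: [0-6 ALLOC][7-25 FREE]
Op 2: free(a) -> (freed a); heap: [0-25 FREE]
Op 3: b = malloc(6) -> b = 0; heap: [0-5 ALLOC][6-25 FREE]
Op 4: c = malloc(4) -> c = 6; heap: [0-5 ALLOC][6-9 ALLOC][10-25 FREE]
free(c): c = 6 -> block [6-9 ALLOC]; mark free, coalesce with adjacent free neighbors -> [0-5 ALLOC][6-25 FREE]

Answer: [0-5 ALLOC][6-25 FREE]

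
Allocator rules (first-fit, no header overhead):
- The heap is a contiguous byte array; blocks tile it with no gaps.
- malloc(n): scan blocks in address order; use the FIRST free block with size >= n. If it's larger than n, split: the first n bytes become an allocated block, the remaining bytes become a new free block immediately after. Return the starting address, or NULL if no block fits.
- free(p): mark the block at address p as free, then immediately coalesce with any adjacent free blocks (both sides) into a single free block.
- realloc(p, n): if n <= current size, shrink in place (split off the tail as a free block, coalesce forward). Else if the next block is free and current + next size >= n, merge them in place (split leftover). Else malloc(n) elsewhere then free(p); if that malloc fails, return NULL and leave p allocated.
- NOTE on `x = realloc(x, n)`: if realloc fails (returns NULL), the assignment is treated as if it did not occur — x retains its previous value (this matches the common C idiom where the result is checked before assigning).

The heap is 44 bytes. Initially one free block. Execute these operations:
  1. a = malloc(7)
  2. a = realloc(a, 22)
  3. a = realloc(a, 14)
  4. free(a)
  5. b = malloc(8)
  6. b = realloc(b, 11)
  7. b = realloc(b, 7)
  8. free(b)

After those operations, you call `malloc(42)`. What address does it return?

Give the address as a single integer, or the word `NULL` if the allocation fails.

Op 1: a = malloc(7) -> a = 0; heap: [0-6 ALLOC][7-43 FREE]
Op 2: a = realloc(a, 22) -> a = 0; heap: [0-21 ALLOC][22-43 FREE]
Op 3: a = realloc(a, 14) -> a = 0; heap: [0-13 ALLOC][14-43 FREE]
Op 4: free(a) -> (freed a); heap: [0-43 FREE]
Op 5: b = malloc(8) -> b = 0; heap: [0-7 ALLOC][8-43 FREE]
Op 6: b = realloc(b, 11) -> b = 0; heap: [0-10 ALLOC][11-43 FREE]
Op 7: b = realloc(b, 7) -> b = 0; heap: [0-6 ALLOC][7-43 FREE]
Op 8: free(b) -> (freed b); heap: [0-43 FREE]
malloc(42): first-fit scan over [0-43 FREE] -> 0

Answer: 0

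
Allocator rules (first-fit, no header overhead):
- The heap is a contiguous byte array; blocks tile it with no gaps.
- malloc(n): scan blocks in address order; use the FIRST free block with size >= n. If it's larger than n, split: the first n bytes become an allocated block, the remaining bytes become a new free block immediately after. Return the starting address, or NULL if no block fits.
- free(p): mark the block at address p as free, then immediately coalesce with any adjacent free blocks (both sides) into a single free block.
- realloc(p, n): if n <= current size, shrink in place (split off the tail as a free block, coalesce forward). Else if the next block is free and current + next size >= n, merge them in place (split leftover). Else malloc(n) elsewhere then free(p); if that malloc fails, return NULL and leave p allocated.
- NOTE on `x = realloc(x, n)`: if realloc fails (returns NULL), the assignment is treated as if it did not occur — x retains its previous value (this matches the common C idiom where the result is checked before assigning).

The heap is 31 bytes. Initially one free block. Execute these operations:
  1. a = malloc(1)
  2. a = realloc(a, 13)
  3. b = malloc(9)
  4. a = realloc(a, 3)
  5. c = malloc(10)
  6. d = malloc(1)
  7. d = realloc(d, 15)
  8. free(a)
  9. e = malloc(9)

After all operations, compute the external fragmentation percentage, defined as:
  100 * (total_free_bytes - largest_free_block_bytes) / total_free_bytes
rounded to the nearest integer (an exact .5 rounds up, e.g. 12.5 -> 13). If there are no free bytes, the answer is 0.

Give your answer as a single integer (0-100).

Op 1: a = malloc(1) -> a = 0; heap: [0-0 ALLOC][1-30 FREE]
Op 2: a = realloc(a, 13) -> a = 0; heap: [0-12 ALLOC][13-30 FREE]
Op 3: b = malloc(9) -> b = 13; heap: [0-12 ALLOC][13-21 ALLOC][22-30 FREE]
Op 4: a = realloc(a, 3) -> a = 0; heap: [0-2 ALLOC][3-12 FREE][13-21 ALLOC][22-30 FREE]
Op 5: c = malloc(10) -> c = 3; heap: [0-2 ALLOC][3-12 ALLOC][13-21 ALLOC][22-30 FREE]
Op 6: d = malloc(1) -> d = 22; heap: [0-2 ALLOC][3-12 ALLOC][13-21 ALLOC][22-22 ALLOC][23-30 FREE]
Op 7: d = realloc(d, 15) -> NULL (d unchanged); heap: [0-2 ALLOC][3-12 ALLOC][13-21 ALLOC][22-22 ALLOC][23-30 FREE]
Op 8: free(a) -> (freed a); heap: [0-2 FREE][3-12 ALLOC][13-21 ALLOC][22-22 ALLOC][23-30 FREE]
Op 9: e = malloc(9) -> e = NULL; heap: [0-2 FREE][3-12 ALLOC][13-21 ALLOC][22-22 ALLOC][23-30 FREE]
Free blocks: [3 8] total_free=11 largest=8 -> 100*(11-8)/11 = 300/11 ≈ 27.273 -> rounds to 27

Answer: 27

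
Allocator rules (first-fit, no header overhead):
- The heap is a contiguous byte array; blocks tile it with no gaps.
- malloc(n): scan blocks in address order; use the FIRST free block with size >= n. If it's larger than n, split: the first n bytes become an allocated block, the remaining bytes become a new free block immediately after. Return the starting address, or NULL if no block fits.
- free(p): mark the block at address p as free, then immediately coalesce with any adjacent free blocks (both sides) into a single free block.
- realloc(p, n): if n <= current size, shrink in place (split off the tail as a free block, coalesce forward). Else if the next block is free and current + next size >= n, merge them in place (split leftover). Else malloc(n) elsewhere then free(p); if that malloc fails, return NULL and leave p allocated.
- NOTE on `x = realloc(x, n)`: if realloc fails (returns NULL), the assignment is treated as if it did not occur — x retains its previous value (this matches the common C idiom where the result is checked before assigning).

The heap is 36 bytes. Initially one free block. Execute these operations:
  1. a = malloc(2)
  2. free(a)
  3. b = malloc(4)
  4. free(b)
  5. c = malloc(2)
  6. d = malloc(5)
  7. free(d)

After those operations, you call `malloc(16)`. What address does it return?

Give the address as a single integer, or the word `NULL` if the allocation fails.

Op 1: a = malloc(2) -> a = 0; heap: [0-1 ALLOC][2-35 FREE]
Op 2: free(a) -> (freed a); heap: [0-35 FREE]
Op 3: b = malloc(4) -> b = 0; heap: [0-3 ALLOC][4-35 FREE]
Op 4: free(b) -> (freed b); heap: [0-35 FREE]
Op 5: c = malloc(2) -> c = 0; heap: [0-1 ALLOC][2-35 FREE]
Op 6: d = malloc(5) -> d = 2; heap: [0-1 ALLOC][2-6 ALLOC][7-35 FREE]
Op 7: free(d) -> (freed d); heap: [0-1 ALLOC][2-35 FREE]
malloc(16): first-fit scan over [0-1 ALLOC][2-35 FREE] -> 2

Answer: 2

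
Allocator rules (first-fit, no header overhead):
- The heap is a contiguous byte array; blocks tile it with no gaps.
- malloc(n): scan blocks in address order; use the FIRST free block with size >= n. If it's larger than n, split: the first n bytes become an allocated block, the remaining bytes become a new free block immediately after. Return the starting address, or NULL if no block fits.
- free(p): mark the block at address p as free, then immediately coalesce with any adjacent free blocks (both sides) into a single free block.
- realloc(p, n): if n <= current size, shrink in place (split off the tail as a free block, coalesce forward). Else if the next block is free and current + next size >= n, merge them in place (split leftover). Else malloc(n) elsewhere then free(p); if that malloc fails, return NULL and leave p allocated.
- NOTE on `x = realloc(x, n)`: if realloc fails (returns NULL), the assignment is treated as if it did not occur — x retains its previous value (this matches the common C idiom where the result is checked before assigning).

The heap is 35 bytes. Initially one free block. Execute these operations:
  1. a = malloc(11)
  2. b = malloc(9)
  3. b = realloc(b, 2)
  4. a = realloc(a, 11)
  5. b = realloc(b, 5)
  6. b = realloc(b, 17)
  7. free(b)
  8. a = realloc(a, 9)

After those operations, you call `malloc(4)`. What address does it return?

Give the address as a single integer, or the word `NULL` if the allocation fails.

Answer: 9

Derivation:
Op 1: a = malloc(11) -> a = 0; heap: [0-10 ALLOC][11-34 FREE]
Op 2: b = malloc(9) -> b = 11; heap: [0-10 ALLOC][11-19 ALLOC][20-34 FREE]
Op 3: b = realloc(b, 2) -> b = 11; heap: [0-10 ALLOC][11-12 ALLOC][13-34 FREE]
Op 4: a = realloc(a, 11) -> a = 0; heap: [0-10 ALLOC][11-12 ALLOC][13-34 FREE]
Op 5: b = realloc(b, 5) -> b = 11; heap: [0-10 ALLOC][11-15 ALLOC][16-34 FREE]
Op 6: b = realloc(b, 17) -> b = 11; heap: [0-10 ALLOC][11-27 ALLOC][28-34 FREE]
Op 7: free(b) -> (freed b); heap: [0-10 ALLOC][11-34 FREE]
Op 8: a = realloc(a, 9) -> a = 0; heap: [0-8 ALLOC][9-34 FREE]
malloc(4): first-fit scan over [0-8 ALLOC][9-34 FREE] -> 9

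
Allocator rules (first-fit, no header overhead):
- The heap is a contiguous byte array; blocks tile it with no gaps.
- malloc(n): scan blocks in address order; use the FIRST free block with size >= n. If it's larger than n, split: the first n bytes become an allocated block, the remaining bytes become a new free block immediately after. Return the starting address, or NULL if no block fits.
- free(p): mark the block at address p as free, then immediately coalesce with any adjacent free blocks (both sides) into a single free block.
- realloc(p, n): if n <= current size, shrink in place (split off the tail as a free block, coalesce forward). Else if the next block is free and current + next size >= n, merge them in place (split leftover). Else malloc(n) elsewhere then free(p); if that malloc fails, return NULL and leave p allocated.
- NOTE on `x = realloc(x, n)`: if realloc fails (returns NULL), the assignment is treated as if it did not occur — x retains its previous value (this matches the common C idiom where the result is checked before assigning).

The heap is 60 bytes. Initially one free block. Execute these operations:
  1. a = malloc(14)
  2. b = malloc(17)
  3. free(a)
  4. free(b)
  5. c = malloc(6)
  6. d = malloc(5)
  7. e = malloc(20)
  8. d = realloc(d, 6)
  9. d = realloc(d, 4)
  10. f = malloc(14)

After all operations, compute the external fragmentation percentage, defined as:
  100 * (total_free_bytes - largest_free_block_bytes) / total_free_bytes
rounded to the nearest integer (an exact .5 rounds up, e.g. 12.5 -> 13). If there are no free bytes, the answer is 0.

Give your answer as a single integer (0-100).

Op 1: a = malloc(14) -> a = 0; heap: [0-13 ALLOC][14-59 FREE]
Op 2: b = malloc(17) -> b = 14; heap: [0-13 ALLOC][14-30 ALLOC][31-59 FREE]
Op 3: free(a) -> (freed a); heap: [0-13 FREE][14-30 ALLOC][31-59 FREE]
Op 4: free(b) -> (freed b); heap: [0-59 FREE]
Op 5: c = malloc(6) -> c = 0; heap: [0-5 ALLOC][6-59 FREE]
Op 6: d = malloc(5) -> d = 6; heap: [0-5 ALLOC][6-10 ALLOC][11-59 FREE]
Op 7: e = malloc(20) -> e = 11; heap: [0-5 ALLOC][6-10 ALLOC][11-30 ALLOC][31-59 FREE]
Op 8: d = realloc(d, 6) -> d = 31; heap: [0-5 ALLOC][6-10 FREE][11-30 ALLOC][31-36 ALLOC][37-59 FREE]
Op 9: d = realloc(d, 4) -> d = 31; heap: [0-5 ALLOC][6-10 FREE][11-30 ALLOC][31-34 ALLOC][35-59 FREE]
Op 10: f = malloc(14) -> f = 35; heap: [0-5 ALLOC][6-10 FREE][11-30 ALLOC][31-34 ALLOC][35-48 ALLOC][49-59 FREE]
Free blocks: [5 11] total_free=16 largest=11 -> 100*(16-11)/16 = 500/16 = 31.25 -> rounds to 31

Answer: 31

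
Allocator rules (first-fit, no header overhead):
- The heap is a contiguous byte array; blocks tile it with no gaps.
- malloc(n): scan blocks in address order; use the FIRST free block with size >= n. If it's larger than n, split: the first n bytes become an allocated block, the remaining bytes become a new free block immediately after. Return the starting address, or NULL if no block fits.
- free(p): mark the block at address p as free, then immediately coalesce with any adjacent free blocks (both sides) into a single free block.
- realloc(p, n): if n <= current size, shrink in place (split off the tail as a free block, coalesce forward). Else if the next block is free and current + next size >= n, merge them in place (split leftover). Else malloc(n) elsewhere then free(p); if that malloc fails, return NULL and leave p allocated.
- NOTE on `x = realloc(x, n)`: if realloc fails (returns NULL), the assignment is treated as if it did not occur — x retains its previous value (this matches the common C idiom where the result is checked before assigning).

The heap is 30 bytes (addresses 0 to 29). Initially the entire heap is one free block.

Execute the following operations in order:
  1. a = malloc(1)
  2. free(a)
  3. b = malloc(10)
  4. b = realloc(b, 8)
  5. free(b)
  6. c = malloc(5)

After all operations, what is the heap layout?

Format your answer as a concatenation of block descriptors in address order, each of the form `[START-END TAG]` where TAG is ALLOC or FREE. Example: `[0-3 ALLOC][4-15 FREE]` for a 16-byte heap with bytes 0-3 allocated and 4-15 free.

Answer: [0-4 ALLOC][5-29 FREE]

Derivation:
Op 1: a = malloc(1) -> a = 0; heap: [0-0 ALLOC][1-29 FREE]
Op 2: free(a) -> (freed a); heap: [0-29 FREE]
Op 3: b = malloc(10) -> b = 0; heap: [0-9 ALLOC][10-29 FREE]
Op 4: b = realloc(b, 8) -> b = 0; heap: [0-7 ALLOC][8-29 FREE]
Op 5: free(b) -> (freed b); heap: [0-29 FREE]
Op 6: c = malloc(5) -> c = 0; heap: [0-4 ALLOC][5-29 FREE]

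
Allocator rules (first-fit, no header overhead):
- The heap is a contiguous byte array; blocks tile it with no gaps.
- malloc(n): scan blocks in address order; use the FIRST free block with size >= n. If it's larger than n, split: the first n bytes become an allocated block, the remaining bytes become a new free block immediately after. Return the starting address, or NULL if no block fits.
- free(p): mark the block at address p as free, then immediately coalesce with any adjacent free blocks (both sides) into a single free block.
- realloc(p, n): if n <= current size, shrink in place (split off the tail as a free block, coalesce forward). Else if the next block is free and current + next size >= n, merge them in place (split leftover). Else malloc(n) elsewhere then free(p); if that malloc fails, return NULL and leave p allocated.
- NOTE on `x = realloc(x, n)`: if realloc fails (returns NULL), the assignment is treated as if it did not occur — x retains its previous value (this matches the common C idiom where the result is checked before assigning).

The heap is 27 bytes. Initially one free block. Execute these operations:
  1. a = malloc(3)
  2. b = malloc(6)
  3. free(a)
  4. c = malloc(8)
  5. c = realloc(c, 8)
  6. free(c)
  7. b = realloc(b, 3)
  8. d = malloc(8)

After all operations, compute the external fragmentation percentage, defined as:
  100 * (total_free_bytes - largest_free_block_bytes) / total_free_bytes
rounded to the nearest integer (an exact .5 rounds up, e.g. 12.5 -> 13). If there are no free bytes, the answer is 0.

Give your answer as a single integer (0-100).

Answer: 19

Derivation:
Op 1: a = malloc(3) -> a = 0; heap: [0-2 ALLOC][3-26 FREE]
Op 2: b = malloc(6) -> b = 3; heap: [0-2 ALLOC][3-8 ALLOC][9-26 FREE]
Op 3: free(a) -> (freed a); heap: [0-2 FREE][3-8 ALLOC][9-26 FREE]
Op 4: c = malloc(8) -> c = 9; heap: [0-2 FREE][3-8 ALLOC][9-16 ALLOC][17-26 FREE]
Op 5: c = realloc(c, 8) -> c = 9; heap: [0-2 FREE][3-8 ALLOC][9-16 ALLOC][17-26 FREE]
Op 6: free(c) -> (freed c); heap: [0-2 FREE][3-8 ALLOC][9-26 FREE]
Op 7: b = realloc(b, 3) -> b = 3; heap: [0-2 FREE][3-5 ALLOC][6-26 FREE]
Op 8: d = malloc(8) -> d = 6; heap: [0-2 FREE][3-5 ALLOC][6-13 ALLOC][14-26 FREE]
Free blocks: [3 13] total_free=16 largest=13 -> 100*(16-13)/16 = 300/16 = 18.75 -> rounds to 19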